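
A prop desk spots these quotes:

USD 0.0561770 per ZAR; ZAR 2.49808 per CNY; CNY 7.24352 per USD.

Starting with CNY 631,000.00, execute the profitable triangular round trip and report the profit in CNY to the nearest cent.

Profit: CNY 10,422.08

Profitable loop is CNY → ZAR → USD → CNY:
CNY 631,000.00 × 2.49808 = ZAR 1,576,288.48
ZAR 1,576,288.48 × 0.0561770 = USD 88,551.16
USD 88,551.16 × 7.24352 = CNY 641,422.08
Profit = CNY 641,422.08 − CNY 631,000.00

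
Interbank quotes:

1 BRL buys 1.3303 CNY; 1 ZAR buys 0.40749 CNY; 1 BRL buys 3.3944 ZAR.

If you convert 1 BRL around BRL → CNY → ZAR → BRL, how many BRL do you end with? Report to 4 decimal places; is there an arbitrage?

0.9618 (arbitrage exists)

Around BRL → CNY → ZAR → BRL: 1 × 1.3303 ÷ 0.40749 ÷ 3.3944 = 0.961766
Product < 1; profitable direction is BRL → ZAR → CNY → BRL.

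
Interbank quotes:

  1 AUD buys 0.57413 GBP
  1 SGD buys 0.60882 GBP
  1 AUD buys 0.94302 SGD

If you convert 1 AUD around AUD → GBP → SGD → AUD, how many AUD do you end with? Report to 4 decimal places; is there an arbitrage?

1.0000 (no arbitrage)

Around AUD → GBP → SGD → AUD: 1 × 0.57413 ÷ 0.60882 ÷ 0.94302 = 1.000001
Product ≈ 1 (deviation 0.000%, within rounding noise).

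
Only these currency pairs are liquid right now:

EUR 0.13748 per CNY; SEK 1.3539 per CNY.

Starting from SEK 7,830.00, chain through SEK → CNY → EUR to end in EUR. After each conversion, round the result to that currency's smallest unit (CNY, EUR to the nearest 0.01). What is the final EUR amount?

SEK 7,830.00 ÷ 1.3539 = CNY 5,783.29
CNY 5,783.29 × 0.13748 = EUR 795.09

EUR 795.09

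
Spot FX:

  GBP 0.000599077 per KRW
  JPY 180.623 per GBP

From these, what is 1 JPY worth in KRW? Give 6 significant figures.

JPY/KRW = 9.24154

1 JPY ÷ 180.623 = 0.00553639 GBP
0.00553639 GBP ÷ 0.000599077 = 9.24154 KRW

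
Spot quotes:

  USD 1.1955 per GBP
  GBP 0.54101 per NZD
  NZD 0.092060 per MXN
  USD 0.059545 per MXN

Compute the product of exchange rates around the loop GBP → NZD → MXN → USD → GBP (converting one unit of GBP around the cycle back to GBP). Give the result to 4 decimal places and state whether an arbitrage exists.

Around GBP → NZD → MXN → USD → GBP: 1 ÷ 0.54101 ÷ 0.092060 × 0.059545 ÷ 1.1955 = 1.000045
Product ≈ 1 (deviation 0.004%, within rounding noise).

1.0000 (no arbitrage)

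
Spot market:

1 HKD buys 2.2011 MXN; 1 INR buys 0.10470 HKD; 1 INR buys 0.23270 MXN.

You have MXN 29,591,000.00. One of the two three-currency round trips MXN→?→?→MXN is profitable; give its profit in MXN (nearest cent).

Profitable loop is MXN → HKD → INR → MXN:
MXN 29,591,000.00 ÷ 2.2011 = HKD 13,443,732.68
HKD 13,443,732.68 ÷ 0.10470 = INR 128,402,413.36
INR 128,402,413.36 × 0.23270 = MXN 29,879,241.59
Profit = MXN 29,879,241.59 − MXN 29,591,000.00

Profit: MXN 288,241.59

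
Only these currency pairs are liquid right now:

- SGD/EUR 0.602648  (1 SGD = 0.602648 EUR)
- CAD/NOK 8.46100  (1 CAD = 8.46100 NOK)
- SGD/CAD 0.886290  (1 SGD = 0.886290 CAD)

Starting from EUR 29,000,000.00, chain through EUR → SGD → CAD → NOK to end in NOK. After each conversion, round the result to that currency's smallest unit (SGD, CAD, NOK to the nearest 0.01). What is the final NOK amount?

NOK 360,854,248.32

EUR 29,000,000.00 ÷ 0.602648 = SGD 48,120,959.50
SGD 48,120,959.50 × 0.886290 = CAD 42,649,125.20
CAD 42,649,125.20 × 8.46100 = NOK 360,854,248.32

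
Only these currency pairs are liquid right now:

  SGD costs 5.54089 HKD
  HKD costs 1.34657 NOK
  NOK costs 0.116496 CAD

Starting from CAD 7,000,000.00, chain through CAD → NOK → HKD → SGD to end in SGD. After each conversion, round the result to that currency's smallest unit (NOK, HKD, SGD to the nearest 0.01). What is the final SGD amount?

SGD 8,053,386.89

CAD 7,000,000.00 ÷ 0.116496 = NOK 60,087,900.01
NOK 60,087,900.01 ÷ 1.34657 = HKD 44,622,930.86
HKD 44,622,930.86 ÷ 5.54089 = SGD 8,053,386.89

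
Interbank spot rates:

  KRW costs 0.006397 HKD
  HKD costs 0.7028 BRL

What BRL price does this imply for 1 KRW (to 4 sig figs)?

KRW/BRL = 0.004496

1 KRW × 0.006397 = 0.006397 HKD
0.006397 HKD × 0.7028 = 0.00449581 BRL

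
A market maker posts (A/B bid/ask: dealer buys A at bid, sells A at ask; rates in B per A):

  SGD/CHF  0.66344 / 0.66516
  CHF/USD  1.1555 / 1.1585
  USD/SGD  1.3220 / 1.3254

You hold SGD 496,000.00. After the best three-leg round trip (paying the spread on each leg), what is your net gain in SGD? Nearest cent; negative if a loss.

Net profit: SGD 6,672.05

Best loop SGD → CHF → USD → SGD:
SGD 496,000.00 × 0.66344 (sell SGD at bid) = CHF 329,066.24
CHF 329,066.24 × 1.1555 (sell CHF at bid) = USD 380,236.04
USD 380,236.04 × 1.3220 (sell USD at bid) = SGD 502,672.05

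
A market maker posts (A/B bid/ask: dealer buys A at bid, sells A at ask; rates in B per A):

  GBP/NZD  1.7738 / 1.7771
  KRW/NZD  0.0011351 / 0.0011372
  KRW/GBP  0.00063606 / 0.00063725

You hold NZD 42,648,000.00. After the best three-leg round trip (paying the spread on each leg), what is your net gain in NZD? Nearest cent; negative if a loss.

Net profit: NZD 99,535.55

Best loop NZD → GBP → KRW → NZD:
NZD 42,648,000.00 ÷ 1.7771 (buy GBP at ask) = GBP 23,998,649.49
GBP 23,998,649.49 ÷ 0.00063725 (buy KRW at ask) = KRW 37,659,708,882
KRW 37,659,708,882 × 0.0011351 (sell KRW at bid) = NZD 42,747,535.55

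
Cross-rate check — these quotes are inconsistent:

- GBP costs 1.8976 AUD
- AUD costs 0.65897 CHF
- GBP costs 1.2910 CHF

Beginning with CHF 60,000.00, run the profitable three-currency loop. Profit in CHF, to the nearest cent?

Profit: CHF 1,945.13

Profitable loop is CHF → AUD → GBP → CHF:
CHF 60,000.00 ÷ 0.65897 = AUD 91,051.19
AUD 91,051.19 ÷ 1.8976 = GBP 47,982.29
GBP 47,982.29 × 1.2910 = CHF 61,945.13
Profit = CHF 61,945.13 − CHF 60,000.00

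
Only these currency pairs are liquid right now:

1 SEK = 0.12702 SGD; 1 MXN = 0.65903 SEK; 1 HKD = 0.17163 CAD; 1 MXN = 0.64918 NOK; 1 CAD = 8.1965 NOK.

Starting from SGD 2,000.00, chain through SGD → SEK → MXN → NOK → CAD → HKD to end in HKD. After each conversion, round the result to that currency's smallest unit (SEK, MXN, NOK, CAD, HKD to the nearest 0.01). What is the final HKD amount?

HKD 11,025.46

SGD 2,000.00 ÷ 0.12702 = SEK 15,745.55
SEK 15,745.55 ÷ 0.65903 = MXN 23,892.01
MXN 23,892.01 × 0.64918 = NOK 15,510.22
NOK 15,510.22 ÷ 8.1965 = CAD 1,892.30
CAD 1,892.30 ÷ 0.17163 = HKD 11,025.46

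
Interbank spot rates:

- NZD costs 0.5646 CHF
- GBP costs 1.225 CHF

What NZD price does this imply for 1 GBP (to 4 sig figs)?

1 GBP × 1.225 = 1.225 CHF
1.225 CHF ÷ 0.5646 = 2.16968 NZD

GBP/NZD = 2.170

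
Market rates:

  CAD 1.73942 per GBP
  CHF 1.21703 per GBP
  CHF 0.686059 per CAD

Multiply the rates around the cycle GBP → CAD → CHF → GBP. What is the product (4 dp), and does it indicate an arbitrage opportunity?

Around GBP → CAD → CHF → GBP: 1 × 1.73942 × 0.686059 ÷ 1.21703 = 0.980538
Product < 1; profitable direction is GBP → CHF → CAD → GBP.

0.9805 (arbitrage exists)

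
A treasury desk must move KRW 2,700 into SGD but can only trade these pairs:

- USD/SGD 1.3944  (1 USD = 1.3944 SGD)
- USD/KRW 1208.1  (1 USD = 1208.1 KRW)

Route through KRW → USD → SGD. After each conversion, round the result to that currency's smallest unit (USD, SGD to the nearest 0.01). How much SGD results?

SGD 3.11

KRW 2,700 ÷ 1208.1 = USD 2.23
USD 2.23 × 1.3944 = SGD 3.11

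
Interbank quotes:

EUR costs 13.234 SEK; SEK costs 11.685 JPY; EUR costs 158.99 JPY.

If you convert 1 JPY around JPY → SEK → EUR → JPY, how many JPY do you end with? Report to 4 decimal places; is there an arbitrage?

Around JPY → SEK → EUR → JPY: 1 ÷ 11.685 ÷ 13.234 × 158.99 = 1.028135
Product > 1; profitable direction is JPY → SEK → EUR → JPY.

1.0281 (arbitrage exists)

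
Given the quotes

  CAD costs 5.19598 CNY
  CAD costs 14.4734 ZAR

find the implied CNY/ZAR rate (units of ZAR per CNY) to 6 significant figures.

1 CNY ÷ 5.19598 = 0.192456 CAD
0.192456 CAD × 14.4734 = 2.7855 ZAR

CNY/ZAR = 2.78550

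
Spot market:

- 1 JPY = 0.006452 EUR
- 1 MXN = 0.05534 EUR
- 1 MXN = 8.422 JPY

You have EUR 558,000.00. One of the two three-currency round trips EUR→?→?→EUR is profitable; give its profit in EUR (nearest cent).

Profit: EUR 10,281.81

Profitable loop is EUR → JPY → MXN → EUR:
EUR 558,000.00 ÷ 0.006452 = JPY 86,484,811
JPY 86,484,811 ÷ 8.422 = MXN 10,268,916.04
MXN 10,268,916.04 × 0.05534 = EUR 568,281.81
Profit = EUR 568,281.81 − EUR 558,000.00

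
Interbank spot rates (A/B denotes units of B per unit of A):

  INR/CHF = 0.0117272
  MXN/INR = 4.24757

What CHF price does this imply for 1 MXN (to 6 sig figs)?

1 MXN × 4.24757 = 4.24757 INR
4.24757 INR × 0.0117272 = 0.0498121 CHF

MXN/CHF = 0.0498121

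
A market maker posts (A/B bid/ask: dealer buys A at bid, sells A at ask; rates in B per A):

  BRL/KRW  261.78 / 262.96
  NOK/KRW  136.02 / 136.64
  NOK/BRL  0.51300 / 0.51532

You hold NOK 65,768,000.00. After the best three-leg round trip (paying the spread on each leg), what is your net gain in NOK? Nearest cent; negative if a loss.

Best loop NOK → KRW → BRL → NOK:
NOK 65,768,000.00 × 136.02 (sell NOK at bid) = KRW 8,945,763,360
KRW 8,945,763,360 ÷ 262.96 (buy BRL at ask) = BRL 34,019,483.42
BRL 34,019,483.42 ÷ 0.51532 (buy NOK at ask) = NOK 66,016,229.57

Net profit: NOK 248,229.57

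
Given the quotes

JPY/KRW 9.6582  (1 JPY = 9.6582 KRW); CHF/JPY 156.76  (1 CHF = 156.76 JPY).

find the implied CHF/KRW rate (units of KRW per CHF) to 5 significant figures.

CHF/KRW = 1514.0

1 CHF × 156.76 = 156.76 JPY
156.76 JPY × 9.6582 = 1514.02 KRW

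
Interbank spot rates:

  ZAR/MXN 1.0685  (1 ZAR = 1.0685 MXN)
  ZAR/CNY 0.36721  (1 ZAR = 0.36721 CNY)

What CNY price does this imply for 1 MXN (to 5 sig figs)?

MXN/CNY = 0.34367

1 MXN ÷ 1.0685 = 0.935891 ZAR
0.935891 ZAR × 0.36721 = 0.343669 CNY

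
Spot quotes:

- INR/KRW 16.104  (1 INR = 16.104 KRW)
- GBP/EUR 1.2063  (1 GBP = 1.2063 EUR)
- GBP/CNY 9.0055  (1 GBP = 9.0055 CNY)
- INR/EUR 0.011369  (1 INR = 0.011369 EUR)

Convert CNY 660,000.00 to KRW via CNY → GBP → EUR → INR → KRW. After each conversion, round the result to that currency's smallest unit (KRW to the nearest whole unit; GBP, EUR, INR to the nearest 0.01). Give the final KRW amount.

KRW 125,228,438

CNY 660,000.00 ÷ 9.0055 = GBP 73,288.55
GBP 73,288.55 × 1.2063 = EUR 88,407.98
EUR 88,407.98 ÷ 0.011369 = INR 7,776,231.86
INR 7,776,231.86 × 16.104 = KRW 125,228,438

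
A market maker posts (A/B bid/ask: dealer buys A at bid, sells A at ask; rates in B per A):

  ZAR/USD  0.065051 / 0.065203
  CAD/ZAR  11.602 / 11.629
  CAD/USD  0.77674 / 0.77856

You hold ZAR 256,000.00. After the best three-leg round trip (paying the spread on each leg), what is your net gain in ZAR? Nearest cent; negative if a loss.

Net profit: ZAR 6,244.08

Best loop ZAR → CAD → USD → ZAR:
ZAR 256,000.00 ÷ 11.629 (buy CAD at ask) = CAD 22,013.93
CAD 22,013.93 × 0.77674 (sell CAD at bid) = USD 17,099.10
USD 17,099.10 ÷ 0.065203 (buy ZAR at ask) = ZAR 262,244.08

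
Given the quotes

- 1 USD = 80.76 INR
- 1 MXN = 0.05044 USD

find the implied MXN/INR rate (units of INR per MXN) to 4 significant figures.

MXN/INR = 4.074

1 MXN × 0.05044 = 0.05044 USD
0.05044 USD × 80.76 = 4.07353 INR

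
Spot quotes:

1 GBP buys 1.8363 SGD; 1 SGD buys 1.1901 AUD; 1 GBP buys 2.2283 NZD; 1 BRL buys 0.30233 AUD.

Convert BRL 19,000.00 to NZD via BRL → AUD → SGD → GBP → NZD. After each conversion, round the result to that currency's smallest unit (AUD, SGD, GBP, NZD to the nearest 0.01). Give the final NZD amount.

NZD 5,857.09

BRL 19,000.00 × 0.30233 = AUD 5,744.27
AUD 5,744.27 ÷ 1.1901 = SGD 4,826.71
SGD 4,826.71 ÷ 1.8363 = GBP 2,628.50
GBP 2,628.50 × 2.2283 = NZD 5,857.09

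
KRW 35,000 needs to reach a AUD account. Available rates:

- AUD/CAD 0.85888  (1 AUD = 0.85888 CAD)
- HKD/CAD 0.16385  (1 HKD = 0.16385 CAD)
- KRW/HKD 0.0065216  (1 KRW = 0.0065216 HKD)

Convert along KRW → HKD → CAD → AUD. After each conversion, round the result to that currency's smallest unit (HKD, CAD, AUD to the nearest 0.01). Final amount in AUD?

AUD 43.55

KRW 35,000 × 0.0065216 = HKD 228.26
HKD 228.26 × 0.16385 = CAD 37.40
CAD 37.40 ÷ 0.85888 = AUD 43.55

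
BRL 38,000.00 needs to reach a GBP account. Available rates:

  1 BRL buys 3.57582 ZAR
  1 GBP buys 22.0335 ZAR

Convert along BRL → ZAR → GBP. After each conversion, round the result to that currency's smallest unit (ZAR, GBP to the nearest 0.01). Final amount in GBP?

GBP 6,167.03

BRL 38,000.00 × 3.57582 = ZAR 135,881.16
ZAR 135,881.16 ÷ 22.0335 = GBP 6,167.03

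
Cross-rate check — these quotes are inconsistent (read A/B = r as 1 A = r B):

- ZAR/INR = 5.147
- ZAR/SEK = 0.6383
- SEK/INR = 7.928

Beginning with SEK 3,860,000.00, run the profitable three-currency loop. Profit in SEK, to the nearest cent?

Profitable loop is SEK → ZAR → INR → SEK:
SEK 3,860,000.00 ÷ 0.6383 = ZAR 6,047,313.18
ZAR 6,047,313.18 × 5.147 = INR 31,125,520.91
INR 31,125,520.91 ÷ 7.928 = SEK 3,926,024.33
Profit = SEK 3,926,024.33 − SEK 3,860,000.00

Profit: SEK 66,024.33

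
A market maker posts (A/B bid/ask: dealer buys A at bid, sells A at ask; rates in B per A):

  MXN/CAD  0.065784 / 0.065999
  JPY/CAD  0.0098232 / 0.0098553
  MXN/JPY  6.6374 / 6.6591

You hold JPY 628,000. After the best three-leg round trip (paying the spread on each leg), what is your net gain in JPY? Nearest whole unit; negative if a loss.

Net profit: JPY 1,498

Best loop JPY → MXN → CAD → JPY:
JPY 628,000 ÷ 6.6591 (buy MXN at ask) = MXN 94,307.04
MXN 94,307.04 × 0.065784 (sell MXN at bid) = CAD 6,203.89
CAD 6,203.89 ÷ 0.0098553 (buy JPY at ask) = JPY 629,498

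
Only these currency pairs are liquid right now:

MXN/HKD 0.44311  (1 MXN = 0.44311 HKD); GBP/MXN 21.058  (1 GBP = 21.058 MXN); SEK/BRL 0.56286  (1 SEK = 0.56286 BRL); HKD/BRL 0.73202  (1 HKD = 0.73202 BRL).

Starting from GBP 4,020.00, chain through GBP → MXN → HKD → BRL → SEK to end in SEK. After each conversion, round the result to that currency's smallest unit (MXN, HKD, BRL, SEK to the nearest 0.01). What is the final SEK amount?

GBP 4,020.00 × 21.058 = MXN 84,653.16
MXN 84,653.16 × 0.44311 = HKD 37,510.66
HKD 37,510.66 × 0.73202 = BRL 27,458.55
BRL 27,458.55 ÷ 0.56286 = SEK 48,783.98

SEK 48,783.98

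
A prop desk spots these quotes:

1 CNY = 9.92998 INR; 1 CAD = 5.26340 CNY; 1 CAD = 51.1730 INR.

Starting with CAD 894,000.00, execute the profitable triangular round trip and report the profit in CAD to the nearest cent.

Profitable loop is CAD → CNY → INR → CAD:
CAD 894,000.00 × 5.26340 = CNY 4,705,479.60
CNY 4,705,479.60 × 9.92998 = INR 46,725,318.32
INR 46,725,318.32 ÷ 51.1730 = CAD 913,085.38
Profit = CAD 913,085.38 − CAD 894,000.00

Profit: CAD 19,085.38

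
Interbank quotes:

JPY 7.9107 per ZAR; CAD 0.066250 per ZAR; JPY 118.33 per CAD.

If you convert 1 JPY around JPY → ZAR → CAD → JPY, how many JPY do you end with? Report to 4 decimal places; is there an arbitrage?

Around JPY → ZAR → CAD → JPY: 1 ÷ 7.9107 × 0.066250 × 118.33 = 0.990982
Product < 1; profitable direction is JPY → CAD → ZAR → JPY.

0.9910 (arbitrage exists)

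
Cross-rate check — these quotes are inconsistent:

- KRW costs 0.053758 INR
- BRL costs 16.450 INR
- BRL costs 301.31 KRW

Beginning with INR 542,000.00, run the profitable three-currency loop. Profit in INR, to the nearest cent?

Profitable loop is INR → KRW → BRL → INR:
INR 542,000.00 ÷ 0.053758 = KRW 10,082,220
KRW 10,082,220 ÷ 301.31 = BRL 33,461.29
BRL 33,461.29 × 16.450 = INR 550,438.17
Profit = INR 550,438.17 − INR 542,000.00

Profit: INR 8,438.17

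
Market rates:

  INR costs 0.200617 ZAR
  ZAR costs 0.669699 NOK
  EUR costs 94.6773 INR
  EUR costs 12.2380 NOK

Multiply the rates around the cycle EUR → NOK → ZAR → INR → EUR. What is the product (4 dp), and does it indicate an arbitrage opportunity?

Around EUR → NOK → ZAR → INR → EUR: 1 × 12.2380 ÷ 0.669699 ÷ 0.200617 ÷ 94.6773 = 0.962093
Product < 1; profitable direction is EUR → INR → ZAR → NOK → EUR.

0.9621 (arbitrage exists)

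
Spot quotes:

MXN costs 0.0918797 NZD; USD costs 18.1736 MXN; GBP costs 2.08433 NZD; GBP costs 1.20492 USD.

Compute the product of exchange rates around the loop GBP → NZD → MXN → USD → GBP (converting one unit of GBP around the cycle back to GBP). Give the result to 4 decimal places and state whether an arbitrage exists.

Around GBP → NZD → MXN → USD → GBP: 1 × 2.08433 ÷ 0.0918797 ÷ 18.1736 ÷ 1.20492 = 1.035971
Product > 1; profitable direction is GBP → NZD → MXN → USD → GBP.

1.0360 (arbitrage exists)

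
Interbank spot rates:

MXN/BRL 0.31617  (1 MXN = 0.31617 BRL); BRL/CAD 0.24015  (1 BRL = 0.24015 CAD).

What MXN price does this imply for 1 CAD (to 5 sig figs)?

CAD/MXN = 13.170

1 CAD ÷ 0.24015 = 4.16406 BRL
4.16406 BRL ÷ 0.31617 = 13.1703 MXN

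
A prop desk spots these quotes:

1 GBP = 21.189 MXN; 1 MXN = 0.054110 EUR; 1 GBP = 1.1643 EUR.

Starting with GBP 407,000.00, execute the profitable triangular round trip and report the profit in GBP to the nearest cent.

Profitable loop is GBP → EUR → MXN → GBP:
GBP 407,000.00 × 1.1643 = EUR 473,870.10
EUR 473,870.10 ÷ 0.054110 = MXN 8,757,532.80
MXN 8,757,532.80 ÷ 21.189 = GBP 413,305.62
Profit = GBP 413,305.62 − GBP 407,000.00

Profit: GBP 6,305.62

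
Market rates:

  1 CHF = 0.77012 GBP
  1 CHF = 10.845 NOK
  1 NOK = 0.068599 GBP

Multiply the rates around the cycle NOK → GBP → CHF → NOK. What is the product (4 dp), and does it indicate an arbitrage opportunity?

0.9660 (arbitrage exists)

Around NOK → GBP → CHF → NOK: 1 × 0.068599 ÷ 0.77012 × 10.845 = 0.966026
Product < 1; profitable direction is NOK → CHF → GBP → NOK.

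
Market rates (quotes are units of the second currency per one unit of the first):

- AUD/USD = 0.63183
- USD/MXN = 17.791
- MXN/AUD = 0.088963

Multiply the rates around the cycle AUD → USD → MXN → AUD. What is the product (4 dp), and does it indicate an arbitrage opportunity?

1.0000 (no arbitrage)

Around AUD → USD → MXN → AUD: 1 × 0.63183 × 17.791 × 0.088963 = 1.000023
Product ≈ 1 (deviation 0.002%, within rounding noise).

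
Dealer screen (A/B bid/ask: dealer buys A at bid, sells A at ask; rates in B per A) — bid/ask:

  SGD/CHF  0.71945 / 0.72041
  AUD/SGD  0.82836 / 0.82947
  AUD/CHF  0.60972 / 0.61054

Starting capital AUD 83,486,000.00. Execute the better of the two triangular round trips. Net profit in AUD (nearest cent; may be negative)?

Best loop AUD → CHF → SGD → AUD:
AUD 83,486,000.00 × 0.60972 (sell AUD at bid) = CHF 50,903,083.92
CHF 50,903,083.92 ÷ 0.72041 (buy SGD at ask) = SGD 70,658,491.58
SGD 70,658,491.58 ÷ 0.82947 (buy AUD at ask) = AUD 85,185,108.06

Net profit: AUD 1,699,108.06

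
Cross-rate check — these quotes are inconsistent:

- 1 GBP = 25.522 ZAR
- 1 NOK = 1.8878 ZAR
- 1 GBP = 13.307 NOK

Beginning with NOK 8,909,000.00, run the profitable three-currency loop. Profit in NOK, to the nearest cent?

Profit: NOK 142,228.41

Profitable loop is NOK → GBP → ZAR → NOK:
NOK 8,909,000.00 ÷ 13.307 = GBP 669,497.26
GBP 669,497.26 × 25.522 = ZAR 17,086,909.00
ZAR 17,086,909.00 ÷ 1.8878 = NOK 9,051,228.41
Profit = NOK 9,051,228.41 − NOK 8,909,000.00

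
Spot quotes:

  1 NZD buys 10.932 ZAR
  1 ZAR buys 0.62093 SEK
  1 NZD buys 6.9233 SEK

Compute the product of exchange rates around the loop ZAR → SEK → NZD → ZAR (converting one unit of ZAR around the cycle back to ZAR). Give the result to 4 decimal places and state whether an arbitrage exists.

Around ZAR → SEK → NZD → ZAR: 1 × 0.62093 ÷ 6.9233 × 10.932 = 0.980458
Product < 1; profitable direction is ZAR → NZD → SEK → ZAR.

0.9805 (arbitrage exists)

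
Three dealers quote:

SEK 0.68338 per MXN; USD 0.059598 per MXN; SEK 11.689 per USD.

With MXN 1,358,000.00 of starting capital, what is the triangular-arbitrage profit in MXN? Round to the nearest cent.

Profitable loop is MXN → USD → SEK → MXN:
MXN 1,358,000.00 × 0.059598 = USD 80,934.08
USD 80,934.08 × 11.689 = SEK 946,038.51
SEK 946,038.51 ÷ 0.68338 = MXN 1,384,352.06
Profit = MXN 1,384,352.06 − MXN 1,358,000.00

Profit: MXN 26,352.06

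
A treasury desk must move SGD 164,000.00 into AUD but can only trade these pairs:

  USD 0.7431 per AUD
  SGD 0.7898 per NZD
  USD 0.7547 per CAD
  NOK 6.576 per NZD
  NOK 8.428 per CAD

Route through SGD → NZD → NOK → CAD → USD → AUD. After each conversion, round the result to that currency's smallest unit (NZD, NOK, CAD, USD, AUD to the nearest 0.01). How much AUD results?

AUD 164,547.44

SGD 164,000.00 ÷ 0.7898 = NZD 207,647.51
NZD 207,647.51 × 6.576 = NOK 1,365,490.03
NOK 1,365,490.03 ÷ 8.428 = CAD 162,018.28
CAD 162,018.28 × 0.7547 = USD 122,275.20
USD 122,275.20 ÷ 0.7431 = AUD 164,547.44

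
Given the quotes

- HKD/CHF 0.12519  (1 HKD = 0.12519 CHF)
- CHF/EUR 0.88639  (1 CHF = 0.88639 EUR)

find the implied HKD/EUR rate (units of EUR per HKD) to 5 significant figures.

HKD/EUR = 0.11097

1 HKD × 0.12519 = 0.12519 CHF
0.12519 CHF × 0.88639 = 0.110967 EUR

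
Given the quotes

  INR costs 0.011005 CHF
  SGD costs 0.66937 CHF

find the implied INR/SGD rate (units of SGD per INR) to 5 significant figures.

1 INR × 0.011005 = 0.011005 CHF
0.011005 CHF ÷ 0.66937 = 0.0164408 SGD

INR/SGD = 0.016441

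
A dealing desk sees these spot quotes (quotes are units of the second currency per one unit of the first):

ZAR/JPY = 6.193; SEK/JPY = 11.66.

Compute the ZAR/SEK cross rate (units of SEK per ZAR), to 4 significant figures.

1 ZAR × 6.193 = 6.193 JPY
6.193 JPY ÷ 11.66 = 0.531132 SEK

ZAR/SEK = 0.5311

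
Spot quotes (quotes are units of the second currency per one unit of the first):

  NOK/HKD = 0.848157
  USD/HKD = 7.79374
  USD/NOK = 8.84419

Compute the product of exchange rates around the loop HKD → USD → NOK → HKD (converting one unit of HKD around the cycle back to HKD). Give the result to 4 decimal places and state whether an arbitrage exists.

0.9625 (arbitrage exists)

Around HKD → USD → NOK → HKD: 1 ÷ 7.79374 × 8.84419 × 0.848157 = 0.962473
Product < 1; profitable direction is HKD → NOK → USD → HKD.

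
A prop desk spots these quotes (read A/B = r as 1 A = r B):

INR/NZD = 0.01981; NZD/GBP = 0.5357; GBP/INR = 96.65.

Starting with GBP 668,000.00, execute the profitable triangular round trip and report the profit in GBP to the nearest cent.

Profit: GBP 17,148.08

Profitable loop is GBP → INR → NZD → GBP:
GBP 668,000.00 × 96.65 = INR 64,562,200.00
INR 64,562,200.00 × 0.01981 = NZD 1,278,977.18
NZD 1,278,977.18 × 0.5357 = GBP 685,148.08
Profit = GBP 685,148.08 − GBP 668,000.00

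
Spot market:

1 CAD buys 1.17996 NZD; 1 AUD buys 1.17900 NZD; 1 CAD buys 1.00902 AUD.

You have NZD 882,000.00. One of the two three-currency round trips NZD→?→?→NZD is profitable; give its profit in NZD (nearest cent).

Profit: NZD 7,231.58

Profitable loop is NZD → CAD → AUD → NZD:
NZD 882,000.00 ÷ 1.17996 = CAD 747,482.97
CAD 747,482.97 × 1.00902 = AUD 754,225.26
AUD 754,225.26 × 1.17900 = NZD 889,231.58
Profit = NZD 889,231.58 − NZD 882,000.00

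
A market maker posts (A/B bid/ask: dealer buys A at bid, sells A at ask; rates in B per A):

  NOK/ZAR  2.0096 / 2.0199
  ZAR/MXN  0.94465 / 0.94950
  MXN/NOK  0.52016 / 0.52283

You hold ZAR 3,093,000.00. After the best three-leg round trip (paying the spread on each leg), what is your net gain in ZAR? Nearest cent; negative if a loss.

Best loop ZAR → NOK → MXN → ZAR:
ZAR 3,093,000.00 ÷ 2.0199 (buy NOK at ask) = NOK 1,531,263.92
NOK 1,531,263.92 ÷ 0.52283 (buy MXN at ask) = MXN 2,928,798.89
MXN 2,928,798.89 ÷ 0.94950 (buy ZAR at ask) = ZAR 3,084,569.66

Net result: ZAR -8,430.34 (no profitable arbitrage after spreads)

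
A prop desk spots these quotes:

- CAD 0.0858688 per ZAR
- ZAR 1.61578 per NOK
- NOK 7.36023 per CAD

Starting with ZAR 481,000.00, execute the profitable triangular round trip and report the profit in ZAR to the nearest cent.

Profitable loop is ZAR → CAD → NOK → ZAR:
ZAR 481,000.00 × 0.0858688 = CAD 41,302.89
CAD 41,302.89 × 7.36023 = NOK 303,998.79
NOK 303,998.79 × 1.61578 = ZAR 491,195.17
Profit = ZAR 491,195.17 − ZAR 481,000.00

Profit: ZAR 10,195.17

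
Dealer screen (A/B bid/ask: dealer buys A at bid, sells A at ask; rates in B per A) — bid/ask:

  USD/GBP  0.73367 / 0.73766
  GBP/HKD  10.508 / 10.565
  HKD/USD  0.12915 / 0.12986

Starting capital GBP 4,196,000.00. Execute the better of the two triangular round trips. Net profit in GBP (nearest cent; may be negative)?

Net result: GBP -18,170.47 (no profitable arbitrage after spreads)

Best loop GBP → HKD → USD → GBP:
GBP 4,196,000.00 × 10.508 (sell GBP at bid) = HKD 44,091,568.00
HKD 44,091,568.00 × 0.12915 (sell HKD at bid) = USD 5,694,426.01
USD 5,694,426.01 × 0.73367 (sell USD at bid) = GBP 4,177,829.53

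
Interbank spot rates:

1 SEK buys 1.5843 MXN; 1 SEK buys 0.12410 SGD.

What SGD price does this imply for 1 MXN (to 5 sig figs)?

MXN/SGD = 0.078331

1 MXN ÷ 1.5843 = 0.631194 SEK
0.631194 SEK × 0.12410 = 0.0783311 SGD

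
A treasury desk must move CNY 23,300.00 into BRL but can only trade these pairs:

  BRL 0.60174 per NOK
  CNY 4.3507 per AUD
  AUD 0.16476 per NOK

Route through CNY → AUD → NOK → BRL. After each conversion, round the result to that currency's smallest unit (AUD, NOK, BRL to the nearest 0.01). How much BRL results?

CNY 23,300.00 ÷ 4.3507 = AUD 5,355.46
AUD 5,355.46 ÷ 0.16476 = NOK 32,504.61
NOK 32,504.61 × 0.60174 = BRL 19,559.32

BRL 19,559.32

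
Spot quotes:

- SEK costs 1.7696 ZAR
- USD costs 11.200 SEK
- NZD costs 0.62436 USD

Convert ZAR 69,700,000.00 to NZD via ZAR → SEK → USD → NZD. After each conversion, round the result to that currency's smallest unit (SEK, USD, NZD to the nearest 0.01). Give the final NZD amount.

ZAR 69,700,000.00 ÷ 1.7696 = SEK 39,387,432.19
SEK 39,387,432.19 ÷ 11.200 = USD 3,516,735.02
USD 3,516,735.02 ÷ 0.62436 = NZD 5,632,543.76

NZD 5,632,543.76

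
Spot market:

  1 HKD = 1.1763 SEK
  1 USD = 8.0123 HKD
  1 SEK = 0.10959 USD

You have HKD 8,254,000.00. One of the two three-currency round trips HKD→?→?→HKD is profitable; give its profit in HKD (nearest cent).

Profit: HKD 271,320.02

Profitable loop is HKD → SEK → USD → HKD:
HKD 8,254,000.00 × 1.1763 = SEK 9,709,180.20
SEK 9,709,180.20 × 0.10959 = USD 1,064,029.06
USD 1,064,029.06 × 8.0123 = HKD 8,525,320.02
Profit = HKD 8,525,320.02 − HKD 8,254,000.00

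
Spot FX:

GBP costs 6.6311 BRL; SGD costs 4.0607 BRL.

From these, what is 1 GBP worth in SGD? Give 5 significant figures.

GBP/SGD = 1.6330

1 GBP × 6.6311 = 6.6311 BRL
6.6311 BRL ÷ 4.0607 = 1.63299 SGD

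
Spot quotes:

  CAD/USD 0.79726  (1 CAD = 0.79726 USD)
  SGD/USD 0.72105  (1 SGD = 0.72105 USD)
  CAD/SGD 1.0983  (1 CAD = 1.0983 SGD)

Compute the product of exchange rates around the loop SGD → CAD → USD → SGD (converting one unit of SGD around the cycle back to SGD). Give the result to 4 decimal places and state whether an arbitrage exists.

1.0067 (arbitrage exists)

Around SGD → CAD → USD → SGD: 1 ÷ 1.0983 × 0.79726 ÷ 0.72105 = 1.006731
Product > 1; profitable direction is SGD → CAD → USD → SGD.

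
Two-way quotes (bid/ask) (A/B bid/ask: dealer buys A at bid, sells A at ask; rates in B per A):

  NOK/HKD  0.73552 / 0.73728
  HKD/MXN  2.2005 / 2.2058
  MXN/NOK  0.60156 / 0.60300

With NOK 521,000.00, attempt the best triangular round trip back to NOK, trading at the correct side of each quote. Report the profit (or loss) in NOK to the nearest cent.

Net profit: NOK 10,277.99

Best loop NOK → MXN → HKD → NOK:
NOK 521,000.00 ÷ 0.60300 (buy MXN at ask) = MXN 864,013.27
MXN 864,013.27 ÷ 2.2058 (buy HKD at ask) = HKD 391,700.64
HKD 391,700.64 ÷ 0.73728 (buy NOK at ask) = NOK 531,277.99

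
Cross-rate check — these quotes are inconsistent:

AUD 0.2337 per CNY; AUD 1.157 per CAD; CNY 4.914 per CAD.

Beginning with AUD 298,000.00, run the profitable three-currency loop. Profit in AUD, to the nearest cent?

Profit: AUD 2,231.16

Profitable loop is AUD → CNY → CAD → AUD:
AUD 298,000.00 ÷ 0.2337 = CNY 1,275,139.07
CNY 1,275,139.07 ÷ 4.914 = CAD 259,491.06
CAD 259,491.06 × 1.157 = AUD 300,231.16
Profit = AUD 300,231.16 − AUD 298,000.00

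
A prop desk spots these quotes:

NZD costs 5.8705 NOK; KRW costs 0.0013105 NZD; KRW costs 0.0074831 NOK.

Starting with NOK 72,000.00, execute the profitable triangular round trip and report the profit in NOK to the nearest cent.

Profit: NOK 2,022.38

Profitable loop is NOK → KRW → NZD → NOK:
NOK 72,000.00 ÷ 0.0074831 = KRW 9,621,681
KRW 9,621,681 × 0.0013105 = NZD 12,609.21
NZD 12,609.21 × 5.8705 = NOK 74,022.38
Profit = NOK 74,022.38 − NOK 72,000.00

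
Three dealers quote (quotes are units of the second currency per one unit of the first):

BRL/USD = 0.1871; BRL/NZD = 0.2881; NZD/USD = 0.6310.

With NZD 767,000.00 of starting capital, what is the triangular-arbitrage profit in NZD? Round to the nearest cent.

Profit: NZD 22,398.93

Profitable loop is NZD → BRL → USD → NZD:
NZD 767,000.00 ÷ 0.2881 = BRL 2,662,270.05
BRL 2,662,270.05 × 0.1871 = USD 498,110.73
USD 498,110.73 ÷ 0.6310 = NZD 789,398.93
Profit = NZD 789,398.93 − NZD 767,000.00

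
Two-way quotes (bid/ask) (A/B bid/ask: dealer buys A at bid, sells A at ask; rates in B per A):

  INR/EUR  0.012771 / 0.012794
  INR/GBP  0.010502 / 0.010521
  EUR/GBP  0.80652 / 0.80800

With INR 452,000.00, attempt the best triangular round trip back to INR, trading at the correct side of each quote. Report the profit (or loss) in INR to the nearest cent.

Net profit: INR 7,190.34

Best loop INR → GBP → EUR → INR:
INR 452,000.00 × 0.010502 (sell INR at bid) = GBP 4,746.90
GBP 4,746.90 ÷ 0.80800 (buy EUR at ask) = EUR 5,874.88
EUR 5,874.88 ÷ 0.012794 (buy INR at ask) = INR 459,190.34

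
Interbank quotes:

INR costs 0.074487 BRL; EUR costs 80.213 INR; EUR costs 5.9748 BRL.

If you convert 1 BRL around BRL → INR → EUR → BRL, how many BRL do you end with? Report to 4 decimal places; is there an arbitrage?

Around BRL → INR → EUR → BRL: 1 ÷ 0.074487 ÷ 80.213 × 5.9748 = 0.999996
Product ≈ 1 (deviation 0.000%, within rounding noise).

1.0000 (no arbitrage)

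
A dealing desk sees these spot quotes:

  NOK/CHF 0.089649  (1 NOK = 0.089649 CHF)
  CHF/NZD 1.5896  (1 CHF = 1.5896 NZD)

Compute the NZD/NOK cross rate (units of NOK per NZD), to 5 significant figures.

NZD/NOK = 7.0172

1 NZD ÷ 1.5896 = 0.629089 CHF
0.629089 CHF ÷ 0.089649 = 7.01725 NOK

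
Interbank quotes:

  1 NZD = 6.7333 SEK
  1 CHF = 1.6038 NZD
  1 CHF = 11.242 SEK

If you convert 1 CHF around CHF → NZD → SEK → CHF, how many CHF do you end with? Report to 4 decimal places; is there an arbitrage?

0.9606 (arbitrage exists)

Around CHF → NZD → SEK → CHF: 1 × 1.6038 × 6.7333 ÷ 11.242 = 0.960582
Product < 1; profitable direction is CHF → SEK → NZD → CHF.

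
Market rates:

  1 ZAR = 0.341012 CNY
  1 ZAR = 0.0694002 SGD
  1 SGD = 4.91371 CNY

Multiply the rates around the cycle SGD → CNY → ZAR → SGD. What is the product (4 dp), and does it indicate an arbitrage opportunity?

1.0000 (no arbitrage)

Around SGD → CNY → ZAR → SGD: 1 × 4.91371 ÷ 0.341012 × 0.0694002 = 1.000001
Product ≈ 1 (deviation 0.000%, within rounding noise).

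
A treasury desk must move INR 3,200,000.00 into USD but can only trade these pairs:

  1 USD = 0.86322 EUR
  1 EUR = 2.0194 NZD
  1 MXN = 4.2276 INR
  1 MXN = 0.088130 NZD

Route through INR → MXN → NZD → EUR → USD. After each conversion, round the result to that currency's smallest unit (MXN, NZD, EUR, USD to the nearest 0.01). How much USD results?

INR 3,200,000.00 ÷ 4.2276 = MXN 756,930.65
MXN 756,930.65 × 0.088130 = NZD 66,708.30
NZD 66,708.30 ÷ 2.0194 = EUR 33,033.72
EUR 33,033.72 ÷ 0.86322 = USD 38,268.02

USD 38,268.02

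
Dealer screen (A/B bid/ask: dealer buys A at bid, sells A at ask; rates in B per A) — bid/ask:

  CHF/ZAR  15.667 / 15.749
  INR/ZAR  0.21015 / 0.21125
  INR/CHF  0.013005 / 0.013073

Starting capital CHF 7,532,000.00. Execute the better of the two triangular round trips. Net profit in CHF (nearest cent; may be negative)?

Best loop CHF → INR → ZAR → CHF:
CHF 7,532,000.00 ÷ 0.013073 (buy INR at ask) = INR 576,149,315.38
INR 576,149,315.38 × 0.21015 (sell INR at bid) = ZAR 121,077,778.63
ZAR 121,077,778.63 ÷ 15.749 (buy CHF at ask) = CHF 7,687,966.13

Net profit: CHF 155,966.13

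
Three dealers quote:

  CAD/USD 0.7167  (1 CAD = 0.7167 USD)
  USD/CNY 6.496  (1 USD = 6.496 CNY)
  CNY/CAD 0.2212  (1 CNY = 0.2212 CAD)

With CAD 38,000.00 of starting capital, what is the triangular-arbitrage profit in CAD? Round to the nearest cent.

Profit: CAD 1,133.81

Profitable loop is CAD → USD → CNY → CAD:
CAD 38,000.00 × 0.7167 = USD 27,234.60
USD 27,234.60 × 6.496 = CNY 176,915.96
CNY 176,915.96 × 0.2212 = CAD 39,133.81
Profit = CAD 39,133.81 − CAD 38,000.00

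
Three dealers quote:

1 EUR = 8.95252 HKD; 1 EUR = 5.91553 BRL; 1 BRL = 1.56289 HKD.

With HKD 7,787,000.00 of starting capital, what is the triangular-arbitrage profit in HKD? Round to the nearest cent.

Profit: HKD 254,682.98

Profitable loop is HKD → EUR → BRL → HKD:
HKD 7,787,000.00 ÷ 8.95252 = EUR 869,810.96
EUR 869,810.96 × 5.91553 = BRL 5,145,392.82
BRL 5,145,392.82 × 1.56289 = HKD 8,041,682.98
Profit = HKD 8,041,682.98 − HKD 7,787,000.00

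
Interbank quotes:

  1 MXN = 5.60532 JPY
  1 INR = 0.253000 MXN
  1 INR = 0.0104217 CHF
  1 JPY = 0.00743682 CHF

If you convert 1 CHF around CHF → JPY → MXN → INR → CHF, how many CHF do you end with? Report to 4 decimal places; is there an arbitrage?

0.9882 (arbitrage exists)

Around CHF → JPY → MXN → INR → CHF: 1 ÷ 0.00743682 ÷ 5.60532 ÷ 0.253000 × 0.0104217 = 0.988167
Product < 1; profitable direction is CHF → INR → MXN → JPY → CHF.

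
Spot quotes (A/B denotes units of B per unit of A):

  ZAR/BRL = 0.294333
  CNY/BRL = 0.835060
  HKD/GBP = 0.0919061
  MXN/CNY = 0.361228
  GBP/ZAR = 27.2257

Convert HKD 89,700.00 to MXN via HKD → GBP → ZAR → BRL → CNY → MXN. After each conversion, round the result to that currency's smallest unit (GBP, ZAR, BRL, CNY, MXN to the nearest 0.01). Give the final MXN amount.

MXN 219,005.92

HKD 89,700.00 × 0.0919061 = GBP 8,243.98
GBP 8,243.98 × 27.2257 = ZAR 224,448.13
ZAR 224,448.13 × 0.294333 = BRL 66,062.49
BRL 66,062.49 ÷ 0.835060 = CNY 79,111.07
CNY 79,111.07 ÷ 0.361228 = MXN 219,005.92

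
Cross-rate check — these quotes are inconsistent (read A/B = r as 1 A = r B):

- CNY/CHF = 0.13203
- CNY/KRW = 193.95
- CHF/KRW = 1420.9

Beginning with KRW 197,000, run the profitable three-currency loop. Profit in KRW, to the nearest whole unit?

Profit: KRW 6,667

Profitable loop is KRW → CHF → CNY → KRW:
KRW 197,000 ÷ 1420.9 = CHF 138.64
CHF 138.64 ÷ 0.13203 = CNY 1,050.10
CNY 1,050.10 × 193.95 = KRW 203,667
Profit = KRW 203,667 − KRW 197,000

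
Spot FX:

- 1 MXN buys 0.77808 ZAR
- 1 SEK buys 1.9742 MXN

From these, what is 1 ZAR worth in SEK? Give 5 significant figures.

ZAR/SEK = 0.65101

1 ZAR ÷ 0.77808 = 1.28521 MXN
1.28521 MXN ÷ 1.9742 = 0.651005 SEK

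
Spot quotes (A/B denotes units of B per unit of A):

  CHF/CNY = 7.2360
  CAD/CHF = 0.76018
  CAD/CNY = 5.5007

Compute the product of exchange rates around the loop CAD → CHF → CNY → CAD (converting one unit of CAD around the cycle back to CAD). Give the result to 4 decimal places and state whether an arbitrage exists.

Around CAD → CHF → CNY → CAD: 1 × 0.76018 × 7.2360 ÷ 5.5007 = 0.999993
Product ≈ 1 (deviation 0.001%, within rounding noise).

1.0000 (no arbitrage)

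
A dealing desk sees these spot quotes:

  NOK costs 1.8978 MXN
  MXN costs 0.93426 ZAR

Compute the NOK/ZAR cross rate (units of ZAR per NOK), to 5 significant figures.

1 NOK × 1.8978 = 1.8978 MXN
1.8978 MXN × 0.93426 = 1.77304 ZAR

NOK/ZAR = 1.7730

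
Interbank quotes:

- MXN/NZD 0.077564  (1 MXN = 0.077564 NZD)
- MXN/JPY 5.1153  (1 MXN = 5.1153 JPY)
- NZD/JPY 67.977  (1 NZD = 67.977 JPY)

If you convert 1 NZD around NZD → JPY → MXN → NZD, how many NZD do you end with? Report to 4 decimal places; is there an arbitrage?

1.0307 (arbitrage exists)

Around NZD → JPY → MXN → NZD: 1 × 67.977 ÷ 5.1153 × 0.077564 = 1.030745
Product > 1; profitable direction is NZD → JPY → MXN → NZD.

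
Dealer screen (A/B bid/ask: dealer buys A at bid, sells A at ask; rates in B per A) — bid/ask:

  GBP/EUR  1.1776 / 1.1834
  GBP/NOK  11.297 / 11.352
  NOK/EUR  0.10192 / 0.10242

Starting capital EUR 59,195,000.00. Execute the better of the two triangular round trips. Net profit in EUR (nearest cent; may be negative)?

Best loop EUR → NOK → GBP → EUR:
EUR 59,195,000.00 ÷ 0.10242 (buy NOK at ask) = NOK 577,963,288.42
NOK 577,963,288.42 ÷ 11.352 (buy GBP at ask) = GBP 50,912,904.19
GBP 50,912,904.19 × 1.1776 (sell GBP at bid) = EUR 59,955,035.98

Net profit: EUR 760,035.98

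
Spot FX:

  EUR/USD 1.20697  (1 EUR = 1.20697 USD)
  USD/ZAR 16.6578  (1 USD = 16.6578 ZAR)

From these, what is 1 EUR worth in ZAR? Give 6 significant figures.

EUR/ZAR = 20.1055

1 EUR × 1.20697 = 1.20697 USD
1.20697 USD × 16.6578 = 20.1055 ZAR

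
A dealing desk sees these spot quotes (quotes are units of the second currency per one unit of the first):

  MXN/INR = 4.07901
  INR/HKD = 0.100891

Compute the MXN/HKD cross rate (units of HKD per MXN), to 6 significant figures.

1 MXN × 4.07901 = 4.07901 INR
4.07901 INR × 0.100891 = 0.411535 HKD

MXN/HKD = 0.411535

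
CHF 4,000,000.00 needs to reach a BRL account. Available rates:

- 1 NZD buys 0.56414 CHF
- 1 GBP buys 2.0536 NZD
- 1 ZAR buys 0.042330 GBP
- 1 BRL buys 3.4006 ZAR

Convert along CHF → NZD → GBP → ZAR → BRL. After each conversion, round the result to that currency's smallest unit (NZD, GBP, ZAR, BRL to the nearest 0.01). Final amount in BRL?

CHF 4,000,000.00 ÷ 0.56414 = NZD 7,090,438.54
NZD 7,090,438.54 ÷ 2.0536 = GBP 3,452,687.25
GBP 3,452,687.25 ÷ 0.042330 = ZAR 81,565,963.86
ZAR 81,565,963.86 ÷ 3.4006 = BRL 23,985,756.59

BRL 23,985,756.59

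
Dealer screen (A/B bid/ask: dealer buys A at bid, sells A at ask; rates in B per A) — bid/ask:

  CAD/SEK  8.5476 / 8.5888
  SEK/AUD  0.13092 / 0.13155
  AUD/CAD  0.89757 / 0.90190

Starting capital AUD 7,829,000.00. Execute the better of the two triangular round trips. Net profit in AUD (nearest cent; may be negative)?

Best loop AUD → CAD → SEK → AUD:
AUD 7,829,000.00 × 0.89757 (sell AUD at bid) = CAD 7,027,075.53
CAD 7,027,075.53 × 8.5476 (sell CAD at bid) = SEK 60,064,630.80
SEK 60,064,630.80 × 0.13092 (sell SEK at bid) = AUD 7,863,661.46

Net profit: AUD 34,661.46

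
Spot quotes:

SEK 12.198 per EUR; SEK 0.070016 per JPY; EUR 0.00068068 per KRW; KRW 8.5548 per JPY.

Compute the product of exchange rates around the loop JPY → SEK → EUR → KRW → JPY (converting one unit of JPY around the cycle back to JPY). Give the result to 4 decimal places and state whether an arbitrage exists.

Around JPY → SEK → EUR → KRW → JPY: 1 × 0.070016 ÷ 12.198 ÷ 0.00068068 ÷ 8.5548 = 0.985725
Product < 1; profitable direction is JPY → KRW → EUR → SEK → JPY.

0.9857 (arbitrage exists)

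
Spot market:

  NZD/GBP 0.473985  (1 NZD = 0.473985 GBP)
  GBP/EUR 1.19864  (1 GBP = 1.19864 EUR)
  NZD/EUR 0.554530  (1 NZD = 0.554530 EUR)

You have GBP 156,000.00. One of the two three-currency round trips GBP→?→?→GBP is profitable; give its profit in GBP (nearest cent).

Profitable loop is GBP → EUR → NZD → GBP:
GBP 156,000.00 × 1.19864 = EUR 186,987.84
EUR 186,987.84 ÷ 0.554530 = NZD 337,200.58
NZD 337,200.58 × 0.473985 = GBP 159,828.02
Profit = GBP 159,828.02 − GBP 156,000.00

Profit: GBP 3,828.02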